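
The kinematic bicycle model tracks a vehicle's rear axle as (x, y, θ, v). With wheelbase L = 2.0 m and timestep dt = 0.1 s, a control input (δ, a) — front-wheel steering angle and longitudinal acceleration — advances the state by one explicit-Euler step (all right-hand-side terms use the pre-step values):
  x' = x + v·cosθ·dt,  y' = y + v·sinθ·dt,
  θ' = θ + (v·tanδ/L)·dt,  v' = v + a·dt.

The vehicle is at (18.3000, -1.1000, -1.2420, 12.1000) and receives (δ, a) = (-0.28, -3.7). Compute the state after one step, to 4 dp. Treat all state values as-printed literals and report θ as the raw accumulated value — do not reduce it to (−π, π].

(18.6907, -2.2452, -1.4160, 11.7300)

x' = 18.3000 + 12.1000·cos(-1.2420)·0.1 = 18.6907
y' = -1.1000 + 12.1000·sin(-1.2420)·0.1 = -2.2452
θ' = -1.2420 + (12.1000/2.0)·tan(-0.28)·0.1 = -1.4160
v' = 12.1000 − 3.7000·0.1 = 11.7300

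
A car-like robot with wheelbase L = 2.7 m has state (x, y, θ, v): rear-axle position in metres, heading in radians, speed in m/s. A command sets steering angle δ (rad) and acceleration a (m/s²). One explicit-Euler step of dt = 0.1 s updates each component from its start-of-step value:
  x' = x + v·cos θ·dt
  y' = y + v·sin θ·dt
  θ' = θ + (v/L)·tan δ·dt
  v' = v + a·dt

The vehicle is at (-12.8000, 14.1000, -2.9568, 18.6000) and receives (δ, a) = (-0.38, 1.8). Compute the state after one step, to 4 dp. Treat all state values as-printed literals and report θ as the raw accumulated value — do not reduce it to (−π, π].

(-14.6283, 13.7582, -3.2320, 18.7800)

x' = -12.8000 + 18.6000·cos(-2.9568)·0.1 = -14.6283
y' = 14.1000 + 18.6000·sin(-2.9568)·0.1 = 13.7582
θ' = -2.9568 + (18.6000/2.7)·tan(-0.38)·0.1 = -3.2320
v' = 18.6000 + 1.8000·0.1 = 18.7800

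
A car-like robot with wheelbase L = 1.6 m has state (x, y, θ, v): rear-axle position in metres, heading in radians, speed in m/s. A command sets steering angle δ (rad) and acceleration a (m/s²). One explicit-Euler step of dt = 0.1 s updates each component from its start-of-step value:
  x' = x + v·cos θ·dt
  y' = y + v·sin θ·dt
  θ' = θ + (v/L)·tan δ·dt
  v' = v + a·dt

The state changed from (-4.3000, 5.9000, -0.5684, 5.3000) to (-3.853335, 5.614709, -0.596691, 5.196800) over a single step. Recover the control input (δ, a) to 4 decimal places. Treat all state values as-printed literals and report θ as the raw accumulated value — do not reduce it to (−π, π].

a = (v'−v)/dt = (-0.103200)/0.1 = -1.0320
Δθ = θ'−θ = -0.028291;  (v·dt/L) = 5.3000·0.1/1.6 = 0.331250
tan δ = Δθ·L/(v·dt) = -0.085407  →  δ = -0.0852

δ = -0.0852, a = -1.0320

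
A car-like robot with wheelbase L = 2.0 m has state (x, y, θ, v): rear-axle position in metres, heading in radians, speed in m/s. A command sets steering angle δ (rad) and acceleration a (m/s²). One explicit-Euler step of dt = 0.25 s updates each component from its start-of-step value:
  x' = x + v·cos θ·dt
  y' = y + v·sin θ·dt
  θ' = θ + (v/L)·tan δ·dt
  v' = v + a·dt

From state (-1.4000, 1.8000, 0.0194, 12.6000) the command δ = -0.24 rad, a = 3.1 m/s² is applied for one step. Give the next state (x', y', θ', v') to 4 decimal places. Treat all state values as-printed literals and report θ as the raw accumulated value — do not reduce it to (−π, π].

x' = -1.4000 + 12.6000·cos(0.0194)·0.25 = 1.7494
y' = 1.8000 + 12.6000·sin(0.0194)·0.25 = 1.8611
θ' = 0.0194 + (12.6000/2.0)·tan(-0.24)·0.25 = -0.3660
v' = 12.6000 + 3.1000·0.25 = 13.3750

(1.7494, 1.8611, -0.3660, 13.3750)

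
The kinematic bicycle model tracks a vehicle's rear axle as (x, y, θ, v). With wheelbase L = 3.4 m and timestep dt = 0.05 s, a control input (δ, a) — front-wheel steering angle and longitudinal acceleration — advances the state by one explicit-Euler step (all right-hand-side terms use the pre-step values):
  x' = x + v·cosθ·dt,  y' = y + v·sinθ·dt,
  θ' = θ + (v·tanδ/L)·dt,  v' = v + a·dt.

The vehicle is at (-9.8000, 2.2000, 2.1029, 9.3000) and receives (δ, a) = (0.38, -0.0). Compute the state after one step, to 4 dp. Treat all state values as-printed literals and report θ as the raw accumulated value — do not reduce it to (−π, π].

(-10.0359, 2.6007, 2.1575, 9.3000)

x' = -9.8000 + 9.3000·cos(2.1029)·0.05 = -10.0359
y' = 2.2000 + 9.3000·sin(2.1029)·0.05 = 2.6007
θ' = 2.1029 + (9.3000/3.4)·tan(0.38)·0.05 = 2.1575
v' = 9.3000 + 0.0000·0.05 = 9.3000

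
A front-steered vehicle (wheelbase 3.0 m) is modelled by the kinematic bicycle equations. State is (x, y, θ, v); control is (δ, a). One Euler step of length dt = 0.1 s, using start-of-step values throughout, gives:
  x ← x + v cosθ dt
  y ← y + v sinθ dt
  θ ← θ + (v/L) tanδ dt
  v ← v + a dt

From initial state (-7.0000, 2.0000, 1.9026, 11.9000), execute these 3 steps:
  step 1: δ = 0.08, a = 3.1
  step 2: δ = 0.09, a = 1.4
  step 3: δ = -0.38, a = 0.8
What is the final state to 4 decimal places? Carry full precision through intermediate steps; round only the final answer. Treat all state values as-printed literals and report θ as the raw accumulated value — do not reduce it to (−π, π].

after step 1 (δ=0.08, a=3.1): (-7.387641, 3.125093, 1.934401, 12.210000)
after step 2 (δ=0.09, a=1.4): (-7.821885, 4.266265, 1.971130, 12.350000)
after step 3 (δ=-0.38, a=0.8): (-8.303196, 5.403615, 1.806706, 12.430000)

(-8.3032, 5.4036, 1.8067, 12.4300)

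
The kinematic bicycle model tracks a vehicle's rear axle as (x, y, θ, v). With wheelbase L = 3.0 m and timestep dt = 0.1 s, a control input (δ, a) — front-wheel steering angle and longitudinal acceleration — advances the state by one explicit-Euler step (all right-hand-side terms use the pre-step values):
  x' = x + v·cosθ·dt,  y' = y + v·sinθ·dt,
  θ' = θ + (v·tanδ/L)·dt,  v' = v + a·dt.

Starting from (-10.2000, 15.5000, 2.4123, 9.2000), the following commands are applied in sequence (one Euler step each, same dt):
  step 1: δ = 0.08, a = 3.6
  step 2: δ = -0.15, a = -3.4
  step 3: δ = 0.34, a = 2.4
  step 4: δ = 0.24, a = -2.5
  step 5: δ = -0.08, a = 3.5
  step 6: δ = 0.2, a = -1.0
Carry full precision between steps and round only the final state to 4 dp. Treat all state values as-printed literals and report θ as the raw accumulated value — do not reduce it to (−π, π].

(-14.6139, 18.9587, 2.6146, 9.4600)

after step 1 (δ=0.08, a=3.6): (-10.885994, 16.113035, 2.436886, 9.560000)
after step 2 (δ=-0.15, a=-3.4): (-11.614276, 16.732342, 2.388724, 9.220000)
after step 3 (δ=0.34, a=2.4): (-12.287088, 17.362745, 2.497439, 9.460000)
after step 4 (δ=0.24, a=-2.5): (-13.043518, 17.930839, 2.574607, 9.210000)
after step 5 (δ=-0.08, a=3.5): (-13.820403, 18.425501, 2.549994, 9.560000)
after step 6 (δ=0.2, a=-1.0): (-14.613931, 18.958651, 2.614591, 9.460000)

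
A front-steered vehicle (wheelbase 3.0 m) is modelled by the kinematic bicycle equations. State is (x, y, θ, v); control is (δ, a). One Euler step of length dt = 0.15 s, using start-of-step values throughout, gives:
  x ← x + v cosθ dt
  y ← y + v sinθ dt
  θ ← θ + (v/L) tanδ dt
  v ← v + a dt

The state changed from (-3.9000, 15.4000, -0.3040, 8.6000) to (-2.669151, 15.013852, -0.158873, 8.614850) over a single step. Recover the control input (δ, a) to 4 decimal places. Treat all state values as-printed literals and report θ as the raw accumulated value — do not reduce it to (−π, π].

δ = 0.3255, a = 0.0990

a = (v'−v)/dt = (0.014850)/0.15 = 0.0990
Δθ = θ'−θ = 0.145127;  (v·dt/L) = 8.6000·0.15/3.0 = 0.430000
tan δ = Δθ·L/(v·dt) = 0.337505  →  δ = 0.3255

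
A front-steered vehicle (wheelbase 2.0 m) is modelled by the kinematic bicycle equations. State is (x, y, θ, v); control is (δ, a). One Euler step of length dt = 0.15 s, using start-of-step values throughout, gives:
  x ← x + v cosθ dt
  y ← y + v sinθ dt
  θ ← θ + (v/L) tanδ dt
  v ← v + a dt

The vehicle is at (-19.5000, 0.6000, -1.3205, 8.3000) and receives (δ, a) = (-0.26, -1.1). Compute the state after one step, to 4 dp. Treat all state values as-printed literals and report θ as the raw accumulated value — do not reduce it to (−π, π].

(-19.1916, -0.6062, -1.4861, 8.1350)

x' = -19.5000 + 8.3000·cos(-1.3205)·0.15 = -19.1916
y' = 0.6000 + 8.3000·sin(-1.3205)·0.15 = -0.6062
θ' = -1.3205 + (8.3000/2.0)·tan(-0.26)·0.15 = -1.4861
v' = 8.3000 − 1.1000·0.15 = 8.1350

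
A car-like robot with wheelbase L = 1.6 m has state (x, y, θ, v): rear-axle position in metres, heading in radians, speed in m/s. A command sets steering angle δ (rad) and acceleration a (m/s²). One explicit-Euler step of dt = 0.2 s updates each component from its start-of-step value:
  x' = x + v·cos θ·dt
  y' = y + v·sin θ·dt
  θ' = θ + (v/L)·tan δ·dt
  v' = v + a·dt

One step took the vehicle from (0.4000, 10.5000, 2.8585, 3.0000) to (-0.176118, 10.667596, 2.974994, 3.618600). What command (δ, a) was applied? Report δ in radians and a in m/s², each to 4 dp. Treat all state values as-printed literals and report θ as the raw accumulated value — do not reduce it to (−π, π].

δ = 0.3012, a = 3.0930

a = (v'−v)/dt = (0.618600)/0.2 = 3.0930
Δθ = θ'−θ = 0.116494;  (v·dt/L) = 3.0000·0.2/1.6 = 0.375000
tan δ = Δθ·L/(v·dt) = 0.310651  →  δ = 0.3012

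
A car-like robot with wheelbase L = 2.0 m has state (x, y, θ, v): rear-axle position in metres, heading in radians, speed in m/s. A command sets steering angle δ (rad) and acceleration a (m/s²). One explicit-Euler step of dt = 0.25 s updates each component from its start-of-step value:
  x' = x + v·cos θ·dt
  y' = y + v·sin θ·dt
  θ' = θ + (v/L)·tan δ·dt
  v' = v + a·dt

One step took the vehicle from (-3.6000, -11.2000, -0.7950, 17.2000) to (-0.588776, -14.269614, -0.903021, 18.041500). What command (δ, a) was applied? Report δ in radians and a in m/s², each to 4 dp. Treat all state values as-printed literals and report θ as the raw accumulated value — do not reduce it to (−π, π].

δ = -0.0502, a = 3.3660

a = (v'−v)/dt = (0.841500)/0.25 = 3.3660
Δθ = θ'−θ = -0.108021;  (v·dt/L) = 17.2000·0.25/2.0 = 2.150000
tan δ = Δθ·L/(v·dt) = -0.050242  →  δ = -0.0502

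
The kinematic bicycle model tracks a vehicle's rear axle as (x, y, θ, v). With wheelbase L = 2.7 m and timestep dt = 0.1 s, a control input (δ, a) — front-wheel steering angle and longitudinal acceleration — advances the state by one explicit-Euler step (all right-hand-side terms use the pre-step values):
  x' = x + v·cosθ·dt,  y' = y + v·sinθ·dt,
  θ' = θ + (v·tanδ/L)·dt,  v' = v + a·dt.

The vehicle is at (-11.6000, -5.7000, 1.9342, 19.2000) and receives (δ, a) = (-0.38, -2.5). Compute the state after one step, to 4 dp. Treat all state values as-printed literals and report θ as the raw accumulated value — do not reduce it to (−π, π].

x' = -11.6000 + 19.2000·cos(1.9342)·0.1 = -12.2825
y' = -5.7000 + 19.2000·sin(1.9342)·0.1 = -3.9054
θ' = 1.9342 + (19.2000/2.7)·tan(-0.38)·0.1 = 1.6502
v' = 19.2000 − 2.5000·0.1 = 18.9500

(-12.2825, -3.9054, 1.6502, 18.9500)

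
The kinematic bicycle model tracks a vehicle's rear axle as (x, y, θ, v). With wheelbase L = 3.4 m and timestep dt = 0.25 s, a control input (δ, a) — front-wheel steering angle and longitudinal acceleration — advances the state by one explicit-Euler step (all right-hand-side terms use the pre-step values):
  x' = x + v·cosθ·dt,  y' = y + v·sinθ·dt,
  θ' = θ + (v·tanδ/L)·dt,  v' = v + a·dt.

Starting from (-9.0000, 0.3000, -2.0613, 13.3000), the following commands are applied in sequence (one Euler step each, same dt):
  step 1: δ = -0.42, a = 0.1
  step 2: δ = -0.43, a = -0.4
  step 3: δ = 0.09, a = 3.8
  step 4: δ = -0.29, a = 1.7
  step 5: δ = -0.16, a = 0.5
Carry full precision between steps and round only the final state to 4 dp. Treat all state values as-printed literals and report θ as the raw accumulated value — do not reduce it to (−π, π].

after step 1 (δ=-0.42, a=0.1): (-10.566309, -2.632968, -2.498022, 13.325000)
after step 2 (δ=-0.43, a=-0.4): (-13.231169, -4.631904, -2.947369, 13.225000)
after step 3 (δ=0.09, a=3.8): (-16.475254, -5.270026, -2.859614, 14.175000)
after step 4 (δ=-0.29, a=1.7): (-19.879050, -6.256100, -3.170643, 14.600000)
after step 5 (δ=-0.16, a=0.5): (-23.527510, -6.150080, -3.343889, 14.725000)

(-23.5275, -6.1501, -3.3439, 14.7250)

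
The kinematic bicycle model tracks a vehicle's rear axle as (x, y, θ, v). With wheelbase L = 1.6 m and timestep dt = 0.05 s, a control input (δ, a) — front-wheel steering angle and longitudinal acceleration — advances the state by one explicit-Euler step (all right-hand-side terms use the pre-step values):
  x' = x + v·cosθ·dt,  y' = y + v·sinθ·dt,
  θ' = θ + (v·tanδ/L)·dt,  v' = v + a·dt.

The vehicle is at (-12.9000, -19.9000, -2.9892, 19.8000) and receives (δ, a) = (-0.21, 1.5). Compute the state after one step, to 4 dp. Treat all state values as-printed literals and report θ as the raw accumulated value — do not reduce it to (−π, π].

(-13.8785, -20.0503, -3.1211, 19.8750)

x' = -12.9000 + 19.8000·cos(-2.9892)·0.05 = -13.8785
y' = -19.9000 + 19.8000·sin(-2.9892)·0.05 = -20.0503
θ' = -2.9892 + (19.8000/1.6)·tan(-0.21)·0.05 = -3.1211
v' = 19.8000 + 1.5000·0.05 = 19.8750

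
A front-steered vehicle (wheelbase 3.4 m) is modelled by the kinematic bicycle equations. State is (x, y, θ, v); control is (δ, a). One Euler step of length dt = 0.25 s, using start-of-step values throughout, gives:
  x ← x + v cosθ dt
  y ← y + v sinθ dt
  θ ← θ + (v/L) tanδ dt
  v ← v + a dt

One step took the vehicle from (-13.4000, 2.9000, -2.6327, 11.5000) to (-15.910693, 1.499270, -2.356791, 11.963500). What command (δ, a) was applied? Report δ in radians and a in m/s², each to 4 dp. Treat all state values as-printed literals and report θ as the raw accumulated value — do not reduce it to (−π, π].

a = (v'−v)/dt = (0.463500)/0.25 = 1.8540
Δθ = θ'−θ = 0.275909;  (v·dt/L) = 11.5000·0.25/3.4 = 0.845588
tan δ = Δθ·L/(v·dt) = 0.326292  →  δ = 0.3154

δ = 0.3154, a = 1.8540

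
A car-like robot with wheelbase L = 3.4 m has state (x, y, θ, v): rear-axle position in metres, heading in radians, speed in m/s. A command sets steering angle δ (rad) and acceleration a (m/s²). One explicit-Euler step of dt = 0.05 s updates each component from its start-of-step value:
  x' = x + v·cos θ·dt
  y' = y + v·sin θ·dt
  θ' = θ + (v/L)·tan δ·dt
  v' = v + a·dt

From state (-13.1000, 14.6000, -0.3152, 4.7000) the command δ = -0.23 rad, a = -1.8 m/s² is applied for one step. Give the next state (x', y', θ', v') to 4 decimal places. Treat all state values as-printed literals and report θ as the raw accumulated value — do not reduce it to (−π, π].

x' = -13.1000 + 4.7000·cos(-0.3152)·0.05 = -12.8766
y' = 14.6000 + 4.7000·sin(-0.3152)·0.05 = 14.5271
θ' = -0.3152 + (4.7000/3.4)·tan(-0.23)·0.05 = -0.3314
v' = 4.7000 − 1.8000·0.05 = 4.6100

(-12.8766, 14.5271, -0.3314, 4.6100)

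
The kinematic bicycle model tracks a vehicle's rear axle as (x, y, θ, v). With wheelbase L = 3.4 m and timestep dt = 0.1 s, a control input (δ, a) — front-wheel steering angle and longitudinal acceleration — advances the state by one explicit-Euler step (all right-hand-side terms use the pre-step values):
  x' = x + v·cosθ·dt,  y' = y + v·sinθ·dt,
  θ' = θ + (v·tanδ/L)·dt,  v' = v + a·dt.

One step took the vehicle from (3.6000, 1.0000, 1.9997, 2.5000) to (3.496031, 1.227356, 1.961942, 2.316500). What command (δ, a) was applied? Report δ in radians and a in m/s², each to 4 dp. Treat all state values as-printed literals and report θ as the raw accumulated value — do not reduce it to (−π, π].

a = (v'−v)/dt = (-0.183500)/0.1 = -1.8350
Δθ = θ'−θ = -0.037758;  (v·dt/L) = 2.5000·0.1/3.4 = 0.073529
tan δ = Δθ·L/(v·dt) = -0.513509  →  δ = -0.4744

δ = -0.4744, a = -1.8350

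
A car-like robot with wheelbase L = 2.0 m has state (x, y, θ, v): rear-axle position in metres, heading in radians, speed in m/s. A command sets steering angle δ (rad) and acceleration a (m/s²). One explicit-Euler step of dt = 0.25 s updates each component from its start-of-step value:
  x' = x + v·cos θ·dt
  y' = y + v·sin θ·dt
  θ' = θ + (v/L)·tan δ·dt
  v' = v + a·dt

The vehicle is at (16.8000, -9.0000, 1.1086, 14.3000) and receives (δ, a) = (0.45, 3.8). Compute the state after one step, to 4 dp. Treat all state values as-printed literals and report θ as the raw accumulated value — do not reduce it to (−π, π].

x' = 16.8000 + 14.3000·cos(1.1086)·0.25 = 18.3941
y' = -9.0000 + 14.3000·sin(1.1086)·0.25 = -5.8001
θ' = 1.1086 + (14.3000/2.0)·tan(0.45)·0.25 = 1.9721
v' = 14.3000 + 3.8000·0.25 = 15.2500

(18.3941, -5.8001, 1.9721, 15.2500)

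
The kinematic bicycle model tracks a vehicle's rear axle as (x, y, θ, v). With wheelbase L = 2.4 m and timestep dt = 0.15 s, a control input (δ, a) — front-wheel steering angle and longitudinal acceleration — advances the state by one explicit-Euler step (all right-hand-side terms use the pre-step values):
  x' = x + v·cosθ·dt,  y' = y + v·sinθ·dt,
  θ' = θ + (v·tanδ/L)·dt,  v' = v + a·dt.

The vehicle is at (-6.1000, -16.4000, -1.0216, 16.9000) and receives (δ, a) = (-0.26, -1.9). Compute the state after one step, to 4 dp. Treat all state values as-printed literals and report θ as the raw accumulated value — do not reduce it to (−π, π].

x' = -6.1000 + 16.9000·cos(-1.0216)·0.15 = -4.7767
y' = -16.4000 + 16.9000·sin(-1.0216)·0.15 = -18.5622
θ' = -1.0216 + (16.9000/2.4)·tan(-0.26)·0.15 = -1.3026
v' = 16.9000 − 1.9000·0.15 = 16.6150

(-4.7767, -18.5622, -1.3026, 16.6150)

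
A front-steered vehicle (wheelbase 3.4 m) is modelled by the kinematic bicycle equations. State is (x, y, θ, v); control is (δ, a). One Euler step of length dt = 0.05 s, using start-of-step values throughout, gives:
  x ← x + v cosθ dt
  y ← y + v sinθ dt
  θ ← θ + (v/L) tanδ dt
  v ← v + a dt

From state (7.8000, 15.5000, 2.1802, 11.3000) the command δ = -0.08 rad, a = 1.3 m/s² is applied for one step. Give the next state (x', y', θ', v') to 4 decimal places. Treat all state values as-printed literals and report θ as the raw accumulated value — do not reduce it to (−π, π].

(7.4766, 15.9633, 2.1669, 11.3650)

x' = 7.8000 + 11.3000·cos(2.1802)·0.05 = 7.4766
y' = 15.5000 + 11.3000·sin(2.1802)·0.05 = 15.9633
θ' = 2.1802 + (11.3000/3.4)·tan(-0.08)·0.05 = 2.1669
v' = 11.3000 + 1.3000·0.05 = 11.3650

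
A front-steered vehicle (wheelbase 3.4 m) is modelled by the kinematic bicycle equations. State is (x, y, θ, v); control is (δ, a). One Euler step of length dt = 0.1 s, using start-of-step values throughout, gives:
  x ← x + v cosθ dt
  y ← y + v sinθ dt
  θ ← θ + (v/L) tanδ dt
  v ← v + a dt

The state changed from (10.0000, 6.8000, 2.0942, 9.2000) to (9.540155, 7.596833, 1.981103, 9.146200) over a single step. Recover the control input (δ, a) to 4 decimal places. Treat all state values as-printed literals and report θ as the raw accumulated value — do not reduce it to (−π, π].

δ = -0.3959, a = -0.5380

a = (v'−v)/dt = (-0.053800)/0.1 = -0.5380
Δθ = θ'−θ = -0.113097;  (v·dt/L) = 9.2000·0.1/3.4 = 0.270588
tan δ = Δθ·L/(v·dt) = -0.417967  →  δ = -0.3959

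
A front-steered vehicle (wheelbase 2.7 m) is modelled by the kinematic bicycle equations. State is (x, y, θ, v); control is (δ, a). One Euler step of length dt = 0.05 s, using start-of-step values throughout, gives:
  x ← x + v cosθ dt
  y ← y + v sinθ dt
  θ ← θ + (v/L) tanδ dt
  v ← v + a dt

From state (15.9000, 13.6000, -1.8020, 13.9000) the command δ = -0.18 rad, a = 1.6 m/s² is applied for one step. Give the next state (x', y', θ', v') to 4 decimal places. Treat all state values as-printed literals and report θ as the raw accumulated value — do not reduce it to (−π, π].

(15.7407, 12.9235, -1.8488, 13.9800)

x' = 15.9000 + 13.9000·cos(-1.8020)·0.05 = 15.7407
y' = 13.6000 + 13.9000·sin(-1.8020)·0.05 = 12.9235
θ' = -1.8020 + (13.9000/2.7)·tan(-0.18)·0.05 = -1.8488
v' = 13.9000 + 1.6000·0.05 = 13.9800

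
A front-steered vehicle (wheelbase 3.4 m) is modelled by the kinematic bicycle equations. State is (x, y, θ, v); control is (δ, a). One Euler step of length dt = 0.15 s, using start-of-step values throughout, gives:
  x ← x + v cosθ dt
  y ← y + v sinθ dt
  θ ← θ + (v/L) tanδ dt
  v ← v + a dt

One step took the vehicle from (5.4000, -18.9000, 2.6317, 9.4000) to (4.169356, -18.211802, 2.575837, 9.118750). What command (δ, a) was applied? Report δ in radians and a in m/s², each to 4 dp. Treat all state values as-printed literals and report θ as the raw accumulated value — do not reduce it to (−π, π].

δ = -0.1339, a = -1.8750

a = (v'−v)/dt = (-0.281250)/0.15 = -1.8750
Δθ = θ'−θ = -0.055863;  (v·dt/L) = 9.4000·0.15/3.4 = 0.414706
tan δ = Δθ·L/(v·dt) = -0.134705  →  δ = -0.1339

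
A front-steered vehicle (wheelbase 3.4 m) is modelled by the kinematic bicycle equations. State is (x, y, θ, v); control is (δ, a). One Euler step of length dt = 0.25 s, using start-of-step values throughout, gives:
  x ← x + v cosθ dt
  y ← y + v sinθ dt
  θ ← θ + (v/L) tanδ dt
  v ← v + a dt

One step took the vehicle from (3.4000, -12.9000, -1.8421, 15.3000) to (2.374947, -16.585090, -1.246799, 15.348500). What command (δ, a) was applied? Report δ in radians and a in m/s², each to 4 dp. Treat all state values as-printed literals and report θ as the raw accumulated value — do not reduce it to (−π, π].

δ = 0.4867, a = 0.1940

a = (v'−v)/dt = (0.048500)/0.25 = 0.1940
Δθ = θ'−θ = 0.595301;  (v·dt/L) = 15.3000·0.25/3.4 = 1.125000
tan δ = Δθ·L/(v·dt) = 0.529156  →  δ = 0.4867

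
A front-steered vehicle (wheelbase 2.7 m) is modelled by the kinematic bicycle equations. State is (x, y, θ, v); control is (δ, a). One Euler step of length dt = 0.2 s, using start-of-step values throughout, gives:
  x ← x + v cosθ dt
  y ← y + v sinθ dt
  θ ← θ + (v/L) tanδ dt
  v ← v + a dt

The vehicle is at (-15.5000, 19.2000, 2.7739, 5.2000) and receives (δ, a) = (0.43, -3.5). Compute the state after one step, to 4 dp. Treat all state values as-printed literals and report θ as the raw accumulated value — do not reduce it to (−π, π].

x' = -15.5000 + 5.2000·cos(2.7739)·0.2 = -16.4705
y' = 19.2000 + 5.2000·sin(2.7739)·0.2 = 19.5738
θ' = 2.7739 + (5.2000/2.7)·tan(0.43)·0.2 = 2.9506
v' = 5.2000 − 3.5000·0.2 = 4.5000

(-16.4705, 19.5738, 2.9506, 4.5000)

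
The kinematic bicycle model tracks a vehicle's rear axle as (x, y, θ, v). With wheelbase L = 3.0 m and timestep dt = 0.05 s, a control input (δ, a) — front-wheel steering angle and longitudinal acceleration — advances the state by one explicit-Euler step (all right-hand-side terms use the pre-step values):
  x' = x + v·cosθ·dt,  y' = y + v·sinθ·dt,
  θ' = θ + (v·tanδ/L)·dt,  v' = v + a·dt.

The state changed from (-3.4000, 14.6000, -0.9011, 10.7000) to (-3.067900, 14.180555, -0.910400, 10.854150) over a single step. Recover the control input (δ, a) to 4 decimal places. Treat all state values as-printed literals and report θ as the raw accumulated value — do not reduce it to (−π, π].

δ = -0.0521, a = 3.0830

a = (v'−v)/dt = (0.154150)/0.05 = 3.0830
Δθ = θ'−θ = -0.009300;  (v·dt/L) = 10.7000·0.05/3.0 = 0.178333
tan δ = Δθ·L/(v·dt) = -0.052150  →  δ = -0.0521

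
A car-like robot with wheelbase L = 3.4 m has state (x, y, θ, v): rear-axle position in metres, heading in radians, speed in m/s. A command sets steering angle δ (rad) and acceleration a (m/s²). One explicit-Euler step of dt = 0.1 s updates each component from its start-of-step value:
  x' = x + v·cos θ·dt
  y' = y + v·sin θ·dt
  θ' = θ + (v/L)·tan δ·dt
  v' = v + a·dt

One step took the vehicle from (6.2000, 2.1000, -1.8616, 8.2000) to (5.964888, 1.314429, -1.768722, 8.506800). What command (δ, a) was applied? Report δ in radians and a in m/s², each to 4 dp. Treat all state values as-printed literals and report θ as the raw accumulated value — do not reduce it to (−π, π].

a = (v'−v)/dt = (0.306800)/0.1 = 3.0680
Δθ = θ'−θ = 0.092878;  (v·dt/L) = 8.2000·0.1/3.4 = 0.241176
tan δ = Δθ·L/(v·dt) = 0.385104  →  δ = 0.3676

δ = 0.3676, a = 3.0680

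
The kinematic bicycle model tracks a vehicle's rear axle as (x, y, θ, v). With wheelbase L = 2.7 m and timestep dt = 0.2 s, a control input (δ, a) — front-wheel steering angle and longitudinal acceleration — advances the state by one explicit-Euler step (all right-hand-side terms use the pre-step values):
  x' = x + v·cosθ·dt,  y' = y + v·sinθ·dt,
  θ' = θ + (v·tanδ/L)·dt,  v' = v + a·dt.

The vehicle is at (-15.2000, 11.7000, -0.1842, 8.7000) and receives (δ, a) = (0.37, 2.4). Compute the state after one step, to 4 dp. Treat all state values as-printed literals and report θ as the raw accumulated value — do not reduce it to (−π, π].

x' = -15.2000 + 8.7000·cos(-0.1842)·0.2 = -13.4894
y' = 11.7000 + 8.7000·sin(-0.1842)·0.2 = 11.3813
θ' = -0.1842 + (8.7000/2.7)·tan(0.37)·0.2 = 0.0658
v' = 8.7000 + 2.4000·0.2 = 9.1800

(-13.4894, 11.3813, 0.0658, 9.1800)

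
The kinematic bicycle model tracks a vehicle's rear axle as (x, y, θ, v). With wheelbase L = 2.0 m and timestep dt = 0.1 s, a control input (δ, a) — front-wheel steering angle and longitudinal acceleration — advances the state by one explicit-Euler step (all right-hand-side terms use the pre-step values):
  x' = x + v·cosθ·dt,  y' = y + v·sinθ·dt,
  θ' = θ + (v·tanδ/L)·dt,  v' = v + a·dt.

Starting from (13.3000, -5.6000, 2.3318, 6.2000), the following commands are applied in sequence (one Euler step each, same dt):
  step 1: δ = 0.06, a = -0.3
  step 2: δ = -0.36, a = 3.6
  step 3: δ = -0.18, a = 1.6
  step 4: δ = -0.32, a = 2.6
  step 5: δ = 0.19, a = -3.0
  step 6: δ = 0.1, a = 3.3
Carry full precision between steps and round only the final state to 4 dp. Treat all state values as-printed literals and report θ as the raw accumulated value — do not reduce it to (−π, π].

after step 1 (δ=0.06, a=-0.3): (12.872418, -5.151031, 2.350422, 6.170000)
after step 2 (δ=-0.36, a=3.6): (12.438659, -4.712235, 2.234302, 6.530000)
after step 3 (δ=-0.18, a=1.6): (12.036487, -4.197777, 2.174889, 6.690000)
after step 4 (δ=-0.32, a=2.6): (11.656485, -3.647178, 2.064039, 6.950000)
after step 5 (δ=0.19, a=-3.0): (11.327413, -3.035020, 2.130870, 6.650000)
after step 6 (δ=0.1, a=3.3): (10.974132, -2.471622, 2.164232, 6.980000)

(10.9741, -2.4716, 2.1642, 6.9800)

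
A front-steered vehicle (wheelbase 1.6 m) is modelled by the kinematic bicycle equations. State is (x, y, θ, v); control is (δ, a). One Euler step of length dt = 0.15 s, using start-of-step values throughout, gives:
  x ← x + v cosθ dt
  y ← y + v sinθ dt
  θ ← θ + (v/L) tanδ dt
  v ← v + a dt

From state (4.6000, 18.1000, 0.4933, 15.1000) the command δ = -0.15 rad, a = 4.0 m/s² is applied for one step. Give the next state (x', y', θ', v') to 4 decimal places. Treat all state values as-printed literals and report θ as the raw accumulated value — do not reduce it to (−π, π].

x' = 4.6000 + 15.1000·cos(0.4933)·0.15 = 6.5950
y' = 18.1000 + 15.1000·sin(0.4933)·0.15 = 19.1726
θ' = 0.4933 + (15.1000/1.6)·tan(-0.15)·0.15 = 0.2793
v' = 15.1000 + 4.0000·0.15 = 15.7000

(6.5950, 19.1726, 0.2793, 15.7000)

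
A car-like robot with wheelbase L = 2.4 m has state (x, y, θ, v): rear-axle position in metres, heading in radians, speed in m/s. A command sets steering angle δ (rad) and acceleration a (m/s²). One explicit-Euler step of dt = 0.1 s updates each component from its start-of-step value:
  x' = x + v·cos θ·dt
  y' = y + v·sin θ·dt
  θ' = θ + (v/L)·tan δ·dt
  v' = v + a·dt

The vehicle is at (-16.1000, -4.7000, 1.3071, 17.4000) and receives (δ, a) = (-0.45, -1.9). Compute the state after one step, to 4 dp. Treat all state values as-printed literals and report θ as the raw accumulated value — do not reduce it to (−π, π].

x' = -16.1000 + 17.4000·cos(1.3071)·0.1 = -15.6465
y' = -4.7000 + 17.4000·sin(1.3071)·0.1 = -3.0201
θ' = 1.3071 + (17.4000/2.4)·tan(-0.45)·0.1 = 0.9569
v' = 17.4000 − 1.9000·0.1 = 17.2100

(-15.6465, -3.0201, 0.9569, 17.2100)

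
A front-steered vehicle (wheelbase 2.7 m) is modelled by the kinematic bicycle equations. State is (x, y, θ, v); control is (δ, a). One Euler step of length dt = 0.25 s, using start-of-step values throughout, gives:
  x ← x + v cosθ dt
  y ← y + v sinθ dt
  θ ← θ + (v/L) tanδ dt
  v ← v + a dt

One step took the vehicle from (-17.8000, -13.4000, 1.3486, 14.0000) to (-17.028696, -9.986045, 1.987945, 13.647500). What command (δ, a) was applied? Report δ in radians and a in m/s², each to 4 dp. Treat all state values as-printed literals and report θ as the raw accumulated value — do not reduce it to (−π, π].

a = (v'−v)/dt = (-0.352500)/0.25 = -1.4100
Δθ = θ'−θ = 0.639345;  (v·dt/L) = 14.0000·0.25/2.7 = 1.296296
tan δ = Δθ·L/(v·dt) = 0.493209  →  δ = 0.4582

δ = 0.4582, a = -1.4100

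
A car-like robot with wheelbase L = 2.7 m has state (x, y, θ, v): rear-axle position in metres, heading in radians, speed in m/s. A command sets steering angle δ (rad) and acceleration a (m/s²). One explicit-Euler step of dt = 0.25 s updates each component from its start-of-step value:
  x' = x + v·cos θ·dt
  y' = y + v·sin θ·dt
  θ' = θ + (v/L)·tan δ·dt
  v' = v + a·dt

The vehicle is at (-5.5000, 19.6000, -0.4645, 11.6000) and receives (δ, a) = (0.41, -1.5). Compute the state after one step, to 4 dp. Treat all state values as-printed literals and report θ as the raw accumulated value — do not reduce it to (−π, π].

x' = -5.5000 + 11.6000·cos(-0.4645)·0.25 = -2.9073
y' = 19.6000 + 11.6000·sin(-0.4645)·0.25 = 18.3009
θ' = -0.4645 + (11.6000/2.7)·tan(0.41)·0.25 = 0.0023
v' = 11.6000 − 1.5000·0.25 = 11.2250

(-2.9073, 18.3009, 0.0023, 11.2250)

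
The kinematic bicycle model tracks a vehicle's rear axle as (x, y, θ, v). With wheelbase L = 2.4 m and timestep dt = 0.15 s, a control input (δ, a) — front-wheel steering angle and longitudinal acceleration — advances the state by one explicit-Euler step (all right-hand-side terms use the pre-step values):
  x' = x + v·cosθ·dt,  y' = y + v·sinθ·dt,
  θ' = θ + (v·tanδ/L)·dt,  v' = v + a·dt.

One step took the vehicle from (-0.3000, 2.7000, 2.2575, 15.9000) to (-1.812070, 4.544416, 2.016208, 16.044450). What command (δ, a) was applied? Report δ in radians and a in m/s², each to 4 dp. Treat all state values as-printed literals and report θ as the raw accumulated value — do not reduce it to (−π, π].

a = (v'−v)/dt = (0.144450)/0.15 = 0.9630
Δθ = θ'−θ = -0.241292;  (v·dt/L) = 15.9000·0.15/2.4 = 0.993750
tan δ = Δθ·L/(v·dt) = -0.242810  →  δ = -0.2382

δ = -0.2382, a = 0.9630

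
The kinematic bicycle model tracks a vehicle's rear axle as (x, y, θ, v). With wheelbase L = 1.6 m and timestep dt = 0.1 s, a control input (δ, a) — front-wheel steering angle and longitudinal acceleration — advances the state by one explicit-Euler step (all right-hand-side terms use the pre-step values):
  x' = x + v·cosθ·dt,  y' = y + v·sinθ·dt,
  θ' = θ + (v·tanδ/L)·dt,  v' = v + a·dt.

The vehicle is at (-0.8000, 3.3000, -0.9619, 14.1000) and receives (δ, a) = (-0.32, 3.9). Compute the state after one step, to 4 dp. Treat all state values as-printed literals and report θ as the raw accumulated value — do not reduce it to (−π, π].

(0.0065, 2.1434, -1.2539, 14.4900)

x' = -0.8000 + 14.1000·cos(-0.9619)·0.1 = 0.0065
y' = 3.3000 + 14.1000·sin(-0.9619)·0.1 = 2.1434
θ' = -0.9619 + (14.1000/1.6)·tan(-0.32)·0.1 = -1.2539
v' = 14.1000 + 3.9000·0.1 = 14.4900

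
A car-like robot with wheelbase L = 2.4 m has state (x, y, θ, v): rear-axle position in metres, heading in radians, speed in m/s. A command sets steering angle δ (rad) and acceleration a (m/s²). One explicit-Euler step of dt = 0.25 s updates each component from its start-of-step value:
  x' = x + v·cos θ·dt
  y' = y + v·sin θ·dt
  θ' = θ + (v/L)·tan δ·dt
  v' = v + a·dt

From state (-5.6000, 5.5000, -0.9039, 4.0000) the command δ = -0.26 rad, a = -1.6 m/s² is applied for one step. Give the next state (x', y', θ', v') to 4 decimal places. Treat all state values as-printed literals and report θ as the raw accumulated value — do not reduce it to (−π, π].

(-4.9814, 4.7143, -1.0147, 3.6000)

x' = -5.6000 + 4.0000·cos(-0.9039)·0.25 = -4.9814
y' = 5.5000 + 4.0000·sin(-0.9039)·0.25 = 4.7143
θ' = -0.9039 + (4.0000/2.4)·tan(-0.26)·0.25 = -1.0147
v' = 4.0000 − 1.6000·0.25 = 3.6000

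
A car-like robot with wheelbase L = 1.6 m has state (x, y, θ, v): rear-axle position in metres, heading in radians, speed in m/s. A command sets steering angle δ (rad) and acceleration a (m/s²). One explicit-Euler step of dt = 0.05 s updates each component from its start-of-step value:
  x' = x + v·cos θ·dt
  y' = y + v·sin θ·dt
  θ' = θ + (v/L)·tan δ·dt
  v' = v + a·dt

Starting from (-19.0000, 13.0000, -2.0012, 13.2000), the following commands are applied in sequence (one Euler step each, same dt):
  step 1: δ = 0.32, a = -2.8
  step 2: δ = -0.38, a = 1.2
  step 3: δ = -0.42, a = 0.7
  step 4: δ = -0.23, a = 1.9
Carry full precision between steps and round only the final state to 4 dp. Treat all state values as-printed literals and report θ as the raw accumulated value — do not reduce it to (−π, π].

(-20.1464, 10.6587, -2.3069, 13.2500)

after step 1 (δ=0.32, a=-2.8): (-19.275377, 12.400194, -1.864502, 13.060000)
after step 2 (δ=-0.38, a=1.2): (-19.464421, 11.775157, -2.027512, 13.120000)
after step 3 (δ=-0.42, a=0.7): (-19.753719, 11.186393, -2.210607, 13.155000)
after step 4 (δ=-0.23, a=1.9): (-20.146424, 10.658740, -2.306862, 13.250000)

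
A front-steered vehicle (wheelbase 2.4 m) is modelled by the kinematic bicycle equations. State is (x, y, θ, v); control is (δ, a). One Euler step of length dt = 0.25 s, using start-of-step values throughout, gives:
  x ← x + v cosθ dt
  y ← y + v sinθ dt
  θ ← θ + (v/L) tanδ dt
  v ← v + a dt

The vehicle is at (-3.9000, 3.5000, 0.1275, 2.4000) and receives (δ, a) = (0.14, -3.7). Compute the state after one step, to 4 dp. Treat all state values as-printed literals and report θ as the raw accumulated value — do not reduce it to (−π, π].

x' = -3.9000 + 2.4000·cos(0.1275)·0.25 = -3.3049
y' = 3.5000 + 2.4000·sin(0.1275)·0.25 = 3.5763
θ' = 0.1275 + (2.4000/2.4)·tan(0.14)·0.25 = 0.1627
v' = 2.4000 − 3.7000·0.25 = 1.4750

(-3.3049, 3.5763, 0.1627, 1.4750)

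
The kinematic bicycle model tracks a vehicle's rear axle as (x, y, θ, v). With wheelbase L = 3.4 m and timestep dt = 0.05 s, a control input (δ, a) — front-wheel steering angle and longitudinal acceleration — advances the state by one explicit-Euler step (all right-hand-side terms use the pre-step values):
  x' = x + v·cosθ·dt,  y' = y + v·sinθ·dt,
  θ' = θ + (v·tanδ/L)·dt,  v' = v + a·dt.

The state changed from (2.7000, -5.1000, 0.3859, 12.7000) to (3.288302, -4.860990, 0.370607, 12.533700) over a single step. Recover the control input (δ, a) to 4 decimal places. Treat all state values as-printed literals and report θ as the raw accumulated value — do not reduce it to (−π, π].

δ = -0.0817, a = -3.3260

a = (v'−v)/dt = (-0.166300)/0.05 = -3.3260
Δθ = θ'−θ = -0.015293;  (v·dt/L) = 12.7000·0.05/3.4 = 0.186765
tan δ = Δθ·L/(v·dt) = -0.081884  →  δ = -0.0817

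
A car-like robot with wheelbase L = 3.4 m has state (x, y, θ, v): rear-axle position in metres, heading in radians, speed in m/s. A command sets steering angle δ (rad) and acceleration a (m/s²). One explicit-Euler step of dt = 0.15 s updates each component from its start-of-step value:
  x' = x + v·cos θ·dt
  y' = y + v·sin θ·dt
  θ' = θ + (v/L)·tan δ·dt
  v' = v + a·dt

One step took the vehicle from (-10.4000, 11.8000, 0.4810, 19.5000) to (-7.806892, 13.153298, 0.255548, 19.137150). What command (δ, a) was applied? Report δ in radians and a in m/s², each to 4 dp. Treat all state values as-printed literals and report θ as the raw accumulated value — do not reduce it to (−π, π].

a = (v'−v)/dt = (-0.362850)/0.15 = -2.4190
Δθ = θ'−θ = -0.225452;  (v·dt/L) = 19.5000·0.15/3.4 = 0.860294
tan δ = Δθ·L/(v·dt) = -0.262064  →  δ = -0.2563

δ = -0.2563, a = -2.4190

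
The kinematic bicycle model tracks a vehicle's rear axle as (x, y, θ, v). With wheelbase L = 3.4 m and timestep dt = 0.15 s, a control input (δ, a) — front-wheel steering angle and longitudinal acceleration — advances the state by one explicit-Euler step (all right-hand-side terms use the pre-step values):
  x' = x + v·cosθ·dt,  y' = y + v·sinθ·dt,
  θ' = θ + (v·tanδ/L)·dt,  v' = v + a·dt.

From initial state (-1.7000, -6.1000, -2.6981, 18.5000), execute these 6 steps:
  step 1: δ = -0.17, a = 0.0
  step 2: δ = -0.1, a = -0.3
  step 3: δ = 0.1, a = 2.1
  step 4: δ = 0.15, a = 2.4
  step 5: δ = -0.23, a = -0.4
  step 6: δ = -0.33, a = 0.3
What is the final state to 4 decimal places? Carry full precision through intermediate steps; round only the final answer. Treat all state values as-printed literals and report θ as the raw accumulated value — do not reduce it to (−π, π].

after step 1 (δ=-0.17, a=0.0): (-4.206542, -7.290744, -2.838202, 18.500000)
after step 2 (δ=-0.1, a=-0.3): (-6.854805, -8.119796, -2.920093, 18.455000)
after step 3 (δ=0.1, a=2.1): (-9.555425, -8.727960, -2.838401, 18.770000)
after step 4 (δ=0.15, a=2.4): (-12.242506, -9.568577, -2.713248, 19.130000)
after step 5 (δ=-0.23, a=-0.4): (-14.852760, -10.760468, -2.910858, 19.070000)
after step 6 (δ=-0.33, a=0.3): (-17.637453, -11.414643, -3.199032, 19.115000)

(-17.6375, -11.4146, -3.1990, 19.1150)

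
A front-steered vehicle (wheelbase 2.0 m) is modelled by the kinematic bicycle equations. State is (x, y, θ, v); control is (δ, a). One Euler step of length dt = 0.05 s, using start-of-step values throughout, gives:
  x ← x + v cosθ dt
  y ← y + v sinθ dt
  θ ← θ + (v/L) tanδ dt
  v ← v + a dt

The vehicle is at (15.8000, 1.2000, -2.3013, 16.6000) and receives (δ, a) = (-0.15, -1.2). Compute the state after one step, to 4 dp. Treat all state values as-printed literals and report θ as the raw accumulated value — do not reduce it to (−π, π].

(15.2462, 0.5818, -2.3640, 16.5400)

x' = 15.8000 + 16.6000·cos(-2.3013)·0.05 = 15.2462
y' = 1.2000 + 16.6000·sin(-2.3013)·0.05 = 0.5818
θ' = -2.3013 + (16.6000/2.0)·tan(-0.15)·0.05 = -2.3640
v' = 16.6000 − 1.2000·0.05 = 16.5400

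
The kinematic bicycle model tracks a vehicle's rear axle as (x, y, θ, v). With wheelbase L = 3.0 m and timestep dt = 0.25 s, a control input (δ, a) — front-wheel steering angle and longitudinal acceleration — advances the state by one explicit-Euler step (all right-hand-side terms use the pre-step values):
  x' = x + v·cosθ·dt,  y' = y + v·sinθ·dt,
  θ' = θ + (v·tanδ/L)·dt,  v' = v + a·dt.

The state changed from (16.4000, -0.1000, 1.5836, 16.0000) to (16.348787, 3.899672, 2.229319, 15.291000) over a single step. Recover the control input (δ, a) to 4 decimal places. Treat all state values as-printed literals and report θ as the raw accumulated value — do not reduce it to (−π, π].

a = (v'−v)/dt = (-0.709000)/0.25 = -2.8360
Δθ = θ'−θ = 0.645719;  (v·dt/L) = 16.0000·0.25/3.0 = 1.333333
tan δ = Δθ·L/(v·dt) = 0.484289  →  δ = 0.4510

δ = 0.4510, a = -2.8360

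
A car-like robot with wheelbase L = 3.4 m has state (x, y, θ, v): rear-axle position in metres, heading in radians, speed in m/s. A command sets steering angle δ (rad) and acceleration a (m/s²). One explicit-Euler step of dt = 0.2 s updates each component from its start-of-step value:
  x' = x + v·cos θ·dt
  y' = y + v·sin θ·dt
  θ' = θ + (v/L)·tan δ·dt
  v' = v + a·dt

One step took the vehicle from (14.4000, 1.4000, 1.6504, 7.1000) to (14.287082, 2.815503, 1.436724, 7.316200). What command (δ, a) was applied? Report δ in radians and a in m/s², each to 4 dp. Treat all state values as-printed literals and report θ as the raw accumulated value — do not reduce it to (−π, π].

a = (v'−v)/dt = (0.216200)/0.2 = 1.0810
Δθ = θ'−θ = -0.213676;  (v·dt/L) = 7.1000·0.2/3.4 = 0.417647
tan δ = Δθ·L/(v·dt) = -0.511619  →  δ = -0.4729

δ = -0.4729, a = 1.0810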